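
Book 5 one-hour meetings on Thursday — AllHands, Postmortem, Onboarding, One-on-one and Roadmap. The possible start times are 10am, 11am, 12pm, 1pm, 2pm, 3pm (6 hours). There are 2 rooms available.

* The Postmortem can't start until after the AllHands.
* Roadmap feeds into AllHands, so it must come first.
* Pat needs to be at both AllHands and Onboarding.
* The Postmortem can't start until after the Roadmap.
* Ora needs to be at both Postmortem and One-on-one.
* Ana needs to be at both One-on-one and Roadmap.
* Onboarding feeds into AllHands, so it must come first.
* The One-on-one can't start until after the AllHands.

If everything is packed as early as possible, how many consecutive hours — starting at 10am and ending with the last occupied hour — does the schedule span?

4

The precedence chain requires at least 3 distinct hours.
With at most 2 per hour and 5 meetings, at least 3 hours are needed.
Could 3 hours be enough, i.e. nothing placed later than 12pm? No: Postmortem must come after Roadmap (at 10am or later) → {11am, 12pm}; Roadmap must come before Postmortem (at 12pm or earlier) → {10am, 11am}; AllHands must come before Postmortem (at 12pm or earlier) → {10am, 11am}; AllHands must come after Roadmap (at 10am or later) → {11am}; One-on-one must come after AllHands (at 11am or later) → {12pm}; Postmortem can't share with One-on-one (12pm) → {11am}; Postmortem must come after AllHands (at 11am or later) → nothing is left.
So 3 hours is not enough.
4 works (last occupied hour: 1pm): for example AllHands in 11am; Roadmap in 10am; One-on-one in 1pm; Onboarding in 10am; Postmortem in 12pm.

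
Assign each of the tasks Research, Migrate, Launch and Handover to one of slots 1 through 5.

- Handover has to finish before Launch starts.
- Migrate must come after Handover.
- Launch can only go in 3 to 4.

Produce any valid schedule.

Research -> 1; Migrate -> 2; Launch -> 3; Handover -> 1

Checking: Handover(1) before Migrate(2); Handover(1) before Launch(3); Launch=3 in [3,4].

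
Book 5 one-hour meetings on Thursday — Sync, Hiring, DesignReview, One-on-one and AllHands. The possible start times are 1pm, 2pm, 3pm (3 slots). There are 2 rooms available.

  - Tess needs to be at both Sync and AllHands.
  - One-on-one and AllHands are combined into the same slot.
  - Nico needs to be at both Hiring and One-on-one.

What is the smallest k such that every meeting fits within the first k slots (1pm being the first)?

With at most 2 per slot and 5 meetings, at least 3 slots are needed.
3 works (last occupied slot: 3pm): for example Sync in 1pm, DesignReview in 2pm, Hiring in 1pm, AllHands in 3pm, One-on-one in 3pm.

3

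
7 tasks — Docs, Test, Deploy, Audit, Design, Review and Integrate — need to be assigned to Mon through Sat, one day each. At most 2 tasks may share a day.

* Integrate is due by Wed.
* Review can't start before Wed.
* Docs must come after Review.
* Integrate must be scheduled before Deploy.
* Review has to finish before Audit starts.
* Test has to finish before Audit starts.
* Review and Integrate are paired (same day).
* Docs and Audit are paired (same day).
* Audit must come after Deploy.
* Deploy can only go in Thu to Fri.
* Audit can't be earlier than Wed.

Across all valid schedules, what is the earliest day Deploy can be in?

Deploy is available from Thu; Deploy's own window allows nothing later than Fri.
Deploy at Thu is achievable: Integrate=Wed; Review=Wed; Deploy=Thu; Docs=Fri; Test=Mon; Audit=Fri; Design=Mon.

Thu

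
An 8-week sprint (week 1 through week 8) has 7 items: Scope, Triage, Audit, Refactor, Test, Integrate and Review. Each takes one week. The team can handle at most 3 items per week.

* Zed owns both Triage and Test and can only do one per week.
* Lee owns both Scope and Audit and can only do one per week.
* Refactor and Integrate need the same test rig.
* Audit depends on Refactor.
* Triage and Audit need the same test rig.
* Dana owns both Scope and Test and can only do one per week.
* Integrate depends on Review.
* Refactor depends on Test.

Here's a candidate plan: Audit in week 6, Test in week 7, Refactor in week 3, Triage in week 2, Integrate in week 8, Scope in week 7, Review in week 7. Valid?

Invalid. Dana owns both Scope and Test and can only do one per week.

Integrate depends on Review — holds.
Dana owns both Scope and Test and can only do one per week — violated.
Refactor depends on Test — violated.
Refactor and Integrate need the same test rig — holds.
Lee owns both Scope and Audit and can only do one per week — holds.
Triage and Audit need the same test rig — holds.
Zed owns both Triage and Test and can only do one per week — holds.
The team can handle at most 3 items per week — holds.
Audit depends on Refactor — holds.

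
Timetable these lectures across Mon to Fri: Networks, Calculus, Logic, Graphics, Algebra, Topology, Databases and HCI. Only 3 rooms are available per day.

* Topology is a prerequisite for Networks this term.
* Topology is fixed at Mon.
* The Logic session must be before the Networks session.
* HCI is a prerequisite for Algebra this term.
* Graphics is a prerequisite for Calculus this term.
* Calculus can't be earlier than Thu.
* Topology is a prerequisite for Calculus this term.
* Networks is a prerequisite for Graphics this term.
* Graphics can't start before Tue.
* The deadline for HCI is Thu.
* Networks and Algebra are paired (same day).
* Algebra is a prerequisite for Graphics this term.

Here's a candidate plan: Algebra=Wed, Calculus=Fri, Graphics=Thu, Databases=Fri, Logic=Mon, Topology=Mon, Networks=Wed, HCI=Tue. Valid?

Topology is fixed at Mon — holds.
HCI is a prerequisite for Algebra this term — holds.
Graphics can't start before Tue — holds.
Algebra is a prerequisite for Graphics this term — holds.
Topology is a prerequisite for Calculus this term — holds.
Topology is a prerequisite for Networks this term — holds.
Networks and Algebra are paired (same day) — holds.
Networks is a prerequisite for Graphics this term — holds.
The Logic session must be before the Networks session — holds.
The deadline for HCI is Thu — holds.
Calculus can't be earlier than Thu — holds.
Graphics is a prerequisite for Calculus this term — holds.
Only 3 rooms are available per day — holds.

Yes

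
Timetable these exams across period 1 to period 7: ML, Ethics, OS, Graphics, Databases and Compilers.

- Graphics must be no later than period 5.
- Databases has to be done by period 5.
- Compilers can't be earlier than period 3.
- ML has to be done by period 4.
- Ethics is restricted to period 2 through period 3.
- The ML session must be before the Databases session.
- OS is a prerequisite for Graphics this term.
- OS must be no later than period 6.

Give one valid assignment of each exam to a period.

Compilers=period 3, Databases=period 2, OS=period 1, ML=period 1, Graphics=period 2, Ethics=period 2

Checking: ML(period 1) before Databases(period 2); OS(period 1) before Graphics(period 2); Compilers=period 3 in [period 3,period 7]; ML=period 1 in [period 1,period 4]; OS=period 1 in [period 1,period 6]; Ethics=period 2 in [period 2,period 3]; Graphics=period 2 in [period 1,period 5]; Databases=period 2 in [period 1,period 5].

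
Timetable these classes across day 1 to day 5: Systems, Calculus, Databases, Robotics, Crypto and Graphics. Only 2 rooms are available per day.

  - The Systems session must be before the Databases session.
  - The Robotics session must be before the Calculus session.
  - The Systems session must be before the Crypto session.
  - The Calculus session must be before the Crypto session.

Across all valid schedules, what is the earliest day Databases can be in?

day 2

Precedence pushes Databases to at least day 2.
Databases at day 2 is achievable: Calculus -> day 2, Robotics -> day 1, Systems -> day 1, Databases -> day 2, Graphics -> day 3, Crypto -> day 3.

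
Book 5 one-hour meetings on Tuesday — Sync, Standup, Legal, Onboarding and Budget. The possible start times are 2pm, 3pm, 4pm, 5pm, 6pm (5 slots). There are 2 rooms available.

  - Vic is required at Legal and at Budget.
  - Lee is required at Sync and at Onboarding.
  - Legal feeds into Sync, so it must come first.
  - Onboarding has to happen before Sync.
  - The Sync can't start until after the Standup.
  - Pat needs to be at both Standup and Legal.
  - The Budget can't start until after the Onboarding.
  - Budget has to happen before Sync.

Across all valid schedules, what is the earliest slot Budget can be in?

Precedence pushes Budget to at least 3pm; downstream work caps Budget at 5pm.
Budget at 3pm is achievable: Onboarding -> 2pm, Sync -> 4pm, Legal -> 2pm, Standup -> 3pm, Budget -> 3pm.

3pm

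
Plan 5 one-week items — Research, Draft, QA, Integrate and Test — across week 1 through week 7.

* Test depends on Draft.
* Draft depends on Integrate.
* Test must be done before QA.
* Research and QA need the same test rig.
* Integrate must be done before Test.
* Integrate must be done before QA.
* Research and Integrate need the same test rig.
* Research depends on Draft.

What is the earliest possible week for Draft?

Precedence pushes Draft to at least week 2; downstream work caps Draft at week 5.
Draft at week 2 is achievable: QA -> week 4; Research -> week 3; Draft -> week 2; Integrate -> week 1; Test -> week 3.

week 2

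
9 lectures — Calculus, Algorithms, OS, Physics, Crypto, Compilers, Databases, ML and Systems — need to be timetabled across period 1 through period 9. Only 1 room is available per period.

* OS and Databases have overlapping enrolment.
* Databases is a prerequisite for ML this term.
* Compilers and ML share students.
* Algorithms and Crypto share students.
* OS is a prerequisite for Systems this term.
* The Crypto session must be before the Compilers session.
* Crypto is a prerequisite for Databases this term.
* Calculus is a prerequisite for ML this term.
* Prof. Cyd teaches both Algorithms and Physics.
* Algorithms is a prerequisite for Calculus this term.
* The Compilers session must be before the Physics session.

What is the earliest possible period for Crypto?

period 1

Downstream work caps Crypto at period 7.
Crypto at period 1 is achievable: Systems in period 9; Compilers in period 4; Physics in period 8; Databases in period 5; Crypto in period 1; ML in period 6; OS in period 7; Calculus in period 3; Algorithms in period 2.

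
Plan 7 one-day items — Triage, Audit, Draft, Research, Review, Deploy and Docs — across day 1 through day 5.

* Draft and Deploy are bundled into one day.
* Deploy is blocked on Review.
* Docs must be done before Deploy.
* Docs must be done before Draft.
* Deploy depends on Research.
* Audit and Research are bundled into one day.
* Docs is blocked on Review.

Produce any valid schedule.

Audit=day 1, Review=day 1, Docs=day 2, Triage=day 1, Research=day 1, Draft=day 3, Deploy=day 3

Checking: Docs(day 2) before Deploy(day 3); Research(day 1) before Deploy(day 3); Review(day 1) before Deploy(day 3); Docs(day 2) before Draft(day 3); Review(day 1) before Docs(day 2); Draft = Deploy = day 3; Audit = Research = day 1.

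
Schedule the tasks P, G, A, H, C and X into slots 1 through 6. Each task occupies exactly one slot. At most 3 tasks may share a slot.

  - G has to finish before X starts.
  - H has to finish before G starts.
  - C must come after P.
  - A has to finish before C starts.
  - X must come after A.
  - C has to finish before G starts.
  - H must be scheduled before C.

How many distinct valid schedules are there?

Splitting on P: it can be 1 (27), 2 (21), 3 (9). Listing each branch's schedules as (G, A, H, C, X):
P=1: (3,1,1,2,4) (3,1,1,2,5) (3,1,1,2,6) (4,1,1,2,5) (4,1,1,2,6) (4,1,1,3,5) (4,1,1,3,6) (4,1,2,3,5) (4,1,2,3,6) (4,2,1,3,5) (4,2,1,3,6) (4,2,2,3,5) (4,2,2,3,6) (5,1,1,2,6) (5,1,1,3,6) (5,1,1,4,6) (5,1,2,3,6) (5,1,2,4,6) (5,1,3,4,6) (5,2,1,3,6) (5,2,1,4,6) (5,2,2,3,6) (5,2,2,4,6) (5,2,3,4,6) (5,3,1,4,6) (5,3,2,4,6) (5,3,3,4,6) — 27.
P=2: (4,1,1,3,5) (4,1,1,3,6) (4,1,2,3,5) (4,1,2,3,6) (4,2,1,3,5) (4,2,1,3,6) (4,2,2,3,5) (4,2,2,3,6) (5,1,1,3,6) (5,1,1,4,6) (5,1,2,3,6) (5,1,2,4,6) (5,1,3,4,6) (5,2,1,3,6) (5,2,1,4,6) (5,2,2,3,6) (5,2,2,4,6) (5,2,3,4,6) (5,3,1,4,6) (5,3,2,4,6) (5,3,3,4,6) — 21.
P=3: (5,1,1,4,6) (5,1,2,4,6) (5,1,3,4,6) (5,2,1,4,6) (5,2,2,4,6) (5,2,3,4,6) (5,3,1,4,6) (5,3,2,4,6) (5,3,3,4,6) — 9.
Summing: 27 + 21 + 9 = 57.

57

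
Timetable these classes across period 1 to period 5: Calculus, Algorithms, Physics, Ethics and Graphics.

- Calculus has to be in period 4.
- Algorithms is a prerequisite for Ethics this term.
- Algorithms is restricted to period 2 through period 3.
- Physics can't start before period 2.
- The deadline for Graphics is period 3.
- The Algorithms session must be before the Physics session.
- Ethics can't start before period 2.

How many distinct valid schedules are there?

Splitting on Algorithms: it can be period 2 (27), period 3 (12). Listing each branch's schedules as (Calculus, Physics, Ethics, Graphics) by period number:
Algorithms=period 2: (4,3,3,1) (4,3,3,2) (4,3,3,3) (4,3,4,1) (4,3,4,2) (4,3,4,3) (4,3,5,1) (4,3,5,2) (4,3,5,3) (4,4,3,1) (4,4,3,2) (4,4,3,3) (4,4,4,1) (4,4,4,2) (4,4,4,3) (4,4,5,1) (4,4,5,2) (4,4,5,3) (4,5,3,1) (4,5,3,2) (4,5,3,3) (4,5,4,1) (4,5,4,2) (4,5,4,3) (4,5,5,1) (4,5,5,2) (4,5,5,3) — 27.
Algorithms=period 3: (4,4,4,1) (4,4,4,2) (4,4,4,3) (4,4,5,1) (4,4,5,2) (4,4,5,3) (4,5,4,1) (4,5,4,2) (4,5,4,3) (4,5,5,1) (4,5,5,2) (4,5,5,3) — 12.
Summing: 27 + 12 = 39.

39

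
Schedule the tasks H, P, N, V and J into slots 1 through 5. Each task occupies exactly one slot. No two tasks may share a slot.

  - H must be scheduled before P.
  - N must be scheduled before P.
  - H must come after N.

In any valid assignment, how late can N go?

3

Downstream work caps N at 3.
N at 3 is achievable: V -> 1, J -> 2, H -> 4, P -> 5, N -> 3.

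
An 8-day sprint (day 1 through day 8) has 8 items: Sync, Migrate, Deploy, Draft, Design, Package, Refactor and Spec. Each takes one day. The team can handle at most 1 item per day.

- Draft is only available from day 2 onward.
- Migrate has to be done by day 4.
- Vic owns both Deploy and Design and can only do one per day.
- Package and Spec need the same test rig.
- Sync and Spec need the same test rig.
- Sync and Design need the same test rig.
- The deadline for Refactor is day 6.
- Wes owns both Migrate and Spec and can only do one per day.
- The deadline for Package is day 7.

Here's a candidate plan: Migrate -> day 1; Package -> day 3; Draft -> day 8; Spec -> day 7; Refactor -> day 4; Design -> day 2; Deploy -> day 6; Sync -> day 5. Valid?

The team can handle at most 1 item per day — holds.
Sync and Design need the same test rig — holds.
Wes owns both Migrate and Spec and can only do one per day — holds.
Draft is only available from day 2 onward — holds.
Vic owns both Deploy and Design and can only do one per day — holds.
Sync and Spec need the same test rig — holds.
The deadline for Package is day 7 — holds.
Migrate has to be done by day 4 — holds.
Package and Spec need the same test rig — holds.
The deadline for Refactor is day 6 — holds.

Yes, all constraints hold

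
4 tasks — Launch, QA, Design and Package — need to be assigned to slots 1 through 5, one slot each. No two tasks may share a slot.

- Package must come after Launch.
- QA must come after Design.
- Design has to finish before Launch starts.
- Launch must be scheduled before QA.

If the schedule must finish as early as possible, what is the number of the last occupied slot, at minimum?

The precedence chain requires at least 3 distinct slots.
With at most 1 per slot and 4 tasks, at least 4 slots are needed.
4 works (last occupied slot: 4): for example QA -> 3; Design -> 1; Package -> 4; Launch -> 2.

slot 4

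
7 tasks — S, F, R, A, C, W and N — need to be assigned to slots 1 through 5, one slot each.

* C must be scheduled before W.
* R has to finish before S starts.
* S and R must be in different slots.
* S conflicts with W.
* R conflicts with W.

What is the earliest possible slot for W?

2

Precedence pushes W to at least 2.
W at 2 is achievable: R=1; A=1; C=1; F=1; S=3; W=2; N=1.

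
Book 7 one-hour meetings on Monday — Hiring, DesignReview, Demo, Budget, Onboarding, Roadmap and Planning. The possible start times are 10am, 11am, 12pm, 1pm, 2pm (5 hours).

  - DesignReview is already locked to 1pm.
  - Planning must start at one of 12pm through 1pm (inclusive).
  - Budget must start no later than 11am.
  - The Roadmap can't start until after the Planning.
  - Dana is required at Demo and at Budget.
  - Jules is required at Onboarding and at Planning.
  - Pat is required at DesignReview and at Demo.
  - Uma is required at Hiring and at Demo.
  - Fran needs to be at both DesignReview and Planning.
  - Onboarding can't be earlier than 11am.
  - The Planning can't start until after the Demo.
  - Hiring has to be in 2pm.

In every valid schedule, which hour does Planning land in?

12pm

Planning's window is 12pm–1pm.
DesignReview is fixed at 1pm, and Planning can't share a hour with DesignReview.
So Planning must be 12pm.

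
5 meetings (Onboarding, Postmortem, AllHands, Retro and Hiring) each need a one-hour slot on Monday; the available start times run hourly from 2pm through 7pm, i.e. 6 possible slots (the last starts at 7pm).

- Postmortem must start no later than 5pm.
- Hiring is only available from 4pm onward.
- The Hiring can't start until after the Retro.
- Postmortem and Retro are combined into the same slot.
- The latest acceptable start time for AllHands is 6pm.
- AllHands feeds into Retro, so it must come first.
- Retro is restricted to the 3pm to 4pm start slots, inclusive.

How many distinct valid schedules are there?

60

Splitting on Postmortem: it can be 3pm (24), 4pm (36). Listing each branch's schedules as (Onboarding, AllHands, Retro, Hiring):
Postmortem=3pm: (2pm,2pm,3pm,4pm) (2pm,2pm,3pm,5pm) (2pm,2pm,3pm,6pm) (2pm,2pm,3pm,7pm) (3pm,2pm,3pm,4pm) (3pm,2pm,3pm,5pm) (3pm,2pm,3pm,6pm) (3pm,2pm,3pm,7pm) (4pm,2pm,3pm,4pm) (4pm,2pm,3pm,5pm) (4pm,2pm,3pm,6pm) (4pm,2pm,3pm,7pm) (5pm,2pm,3pm,4pm) (5pm,2pm,3pm,5pm) (5pm,2pm,3pm,6pm) (5pm,2pm,3pm,7pm) (6pm,2pm,3pm,4pm) (6pm,2pm,3pm,5pm) (6pm,2pm,3pm,6pm) (6pm,2pm,3pm,7pm) (7pm,2pm,3pm,4pm) (7pm,2pm,3pm,5pm) (7pm,2pm,3pm,6pm) (7pm,2pm,3pm,7pm) — 24.
Postmortem=4pm: (2pm,2pm,4pm,5pm) (2pm,2pm,4pm,6pm) (2pm,2pm,4pm,7pm) (2pm,3pm,4pm,5pm) (2pm,3pm,4pm,6pm) (2pm,3pm,4pm,7pm) (3pm,2pm,4pm,5pm) (3pm,2pm,4pm,6pm) (3pm,2pm,4pm,7pm) (3pm,3pm,4pm,5pm) (3pm,3pm,4pm,6pm) (3pm,3pm,4pm,7pm) (4pm,2pm,4pm,5pm) (4pm,2pm,4pm,6pm) (4pm,2pm,4pm,7pm) (4pm,3pm,4pm,5pm) (4pm,3pm,4pm,6pm) (4pm,3pm,4pm,7pm) (5pm,2pm,4pm,5pm) (5pm,2pm,4pm,6pm) (5pm,2pm,4pm,7pm) (5pm,3pm,4pm,5pm) (5pm,3pm,4pm,6pm) (5pm,3pm,4pm,7pm) (6pm,2pm,4pm,5pm) (6pm,2pm,4pm,6pm) (6pm,2pm,4pm,7pm) (6pm,3pm,4pm,5pm) (6pm,3pm,4pm,6pm) (6pm,3pm,4pm,7pm) (7pm,2pm,4pm,5pm) (7pm,2pm,4pm,6pm) (7pm,2pm,4pm,7pm) (7pm,3pm,4pm,5pm) (7pm,3pm,4pm,6pm) (7pm,3pm,4pm,7pm) — 36.
Summing: 24 + 36 = 60.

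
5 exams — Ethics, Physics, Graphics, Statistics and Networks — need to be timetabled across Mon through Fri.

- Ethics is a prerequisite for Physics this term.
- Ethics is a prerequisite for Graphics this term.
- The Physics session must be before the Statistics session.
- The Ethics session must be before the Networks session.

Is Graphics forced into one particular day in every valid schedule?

No

Graphics can be Tue (e.g. Networks=Tue; Ethics=Mon; Statistics=Wed; Graphics=Tue; Physics=Tue) or Wed (e.g. Networks=Tue; Ethics=Mon; Physics=Tue; Graphics=Wed; Statistics=Wed).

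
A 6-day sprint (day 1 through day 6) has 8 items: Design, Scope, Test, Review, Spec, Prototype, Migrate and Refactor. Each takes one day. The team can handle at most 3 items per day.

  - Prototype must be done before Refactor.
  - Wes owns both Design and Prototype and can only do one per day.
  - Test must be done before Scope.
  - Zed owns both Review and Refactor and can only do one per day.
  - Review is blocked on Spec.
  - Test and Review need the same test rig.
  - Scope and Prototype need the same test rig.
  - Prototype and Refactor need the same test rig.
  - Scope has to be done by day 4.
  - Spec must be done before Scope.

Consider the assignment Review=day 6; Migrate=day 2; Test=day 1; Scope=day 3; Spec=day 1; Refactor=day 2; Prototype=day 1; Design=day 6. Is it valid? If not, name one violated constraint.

Valid

Spec must be done before Scope — holds.
Review is blocked on Spec — holds.
Prototype must be done before Refactor — holds.
Zed owns both Review and Refactor and can only do one per day — holds.
Scope and Prototype need the same test rig — holds.
Prototype and Refactor need the same test rig — holds.
Test and Review need the same test rig — holds.
Scope has to be done by day 4 — holds.
The team can handle at most 3 items per day — holds.
Wes owns both Design and Prototype and can only do one per day — holds.
Test must be done before Scope — holds.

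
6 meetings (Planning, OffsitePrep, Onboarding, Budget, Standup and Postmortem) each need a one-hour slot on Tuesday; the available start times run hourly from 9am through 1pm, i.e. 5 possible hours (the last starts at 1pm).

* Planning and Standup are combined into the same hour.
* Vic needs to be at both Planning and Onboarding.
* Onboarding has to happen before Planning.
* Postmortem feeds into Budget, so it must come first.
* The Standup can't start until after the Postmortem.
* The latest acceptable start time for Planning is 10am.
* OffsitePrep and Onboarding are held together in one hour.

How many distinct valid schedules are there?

Enumerating: Postmortem=9am, Planning=10am, OffsitePrep=9am, Onboarding=9am, Standup=10am, Budget=10am | Postmortem=9am, OffsitePrep=9am, Budget=11am, Standup=10am, Planning=10am, Onboarding=9am | Onboarding=9am, Postmortem=9am, Planning=10am, Standup=10am, OffsitePrep=9am, Budget=12pm | Planning in 10am; Onboarding in 9am; Postmortem in 9am; Budget in 1pm; Standup in 10am; OffsitePrep in 9am.

4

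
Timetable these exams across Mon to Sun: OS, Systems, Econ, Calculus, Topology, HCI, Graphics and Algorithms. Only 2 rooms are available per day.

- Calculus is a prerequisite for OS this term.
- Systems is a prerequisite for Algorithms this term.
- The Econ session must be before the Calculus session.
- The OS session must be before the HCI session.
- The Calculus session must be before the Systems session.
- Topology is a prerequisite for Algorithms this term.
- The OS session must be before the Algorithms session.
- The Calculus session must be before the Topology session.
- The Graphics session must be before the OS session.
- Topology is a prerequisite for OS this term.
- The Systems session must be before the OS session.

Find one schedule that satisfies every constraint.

Algorithms -> Fri; OS -> Thu; HCI -> Fri; Topology -> Wed; Graphics -> Mon; Systems -> Wed; Econ -> Mon; Calculus -> Tue

Checking: Systems(Wed) before OS(Thu); OS(Thu) before HCI(Fri); Topology(Wed) before OS(Thu); Graphics(Mon) before OS(Thu); Calculus(Tue) before OS(Thu); Calculus(Tue) before Systems(Wed); Calculus(Tue) before Topology(Wed); OS(Thu) before Algorithms(Fri); Systems(Wed) before Algorithms(Fri); Econ(Mon) before Calculus(Tue); Topology(Wed) before Algorithms(Fri); max 2 per day (cap 2).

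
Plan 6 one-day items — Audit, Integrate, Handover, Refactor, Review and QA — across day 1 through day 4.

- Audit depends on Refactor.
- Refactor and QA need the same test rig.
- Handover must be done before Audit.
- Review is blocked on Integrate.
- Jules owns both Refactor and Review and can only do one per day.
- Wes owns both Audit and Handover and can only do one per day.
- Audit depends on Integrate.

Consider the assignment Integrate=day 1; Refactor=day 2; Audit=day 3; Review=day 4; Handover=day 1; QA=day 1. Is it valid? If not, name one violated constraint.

Review is blocked on Integrate — holds.
Jules owns both Refactor and Review and can only do one per day — holds.
Refactor and QA need the same test rig — holds.
Audit depends on Integrate — holds.
Audit depends on Refactor — holds.
Handover must be done before Audit — holds.
Wes owns both Audit and Handover and can only do one per day — holds.

Yes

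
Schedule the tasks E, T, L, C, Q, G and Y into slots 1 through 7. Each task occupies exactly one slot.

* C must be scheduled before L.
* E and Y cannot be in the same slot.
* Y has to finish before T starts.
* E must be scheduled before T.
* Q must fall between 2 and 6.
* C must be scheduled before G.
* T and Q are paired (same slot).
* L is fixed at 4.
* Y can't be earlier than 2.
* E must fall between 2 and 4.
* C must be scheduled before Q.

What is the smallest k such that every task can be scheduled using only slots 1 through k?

The precedence chain requires at least 2 distinct slots.
L can't be placed before 4, so the schedule must run through at least slot 4.
4 works (last occupied slot: 4): for example Y=3; G=2; T=4; Q=4; L=4; C=1; E=2.

4 slots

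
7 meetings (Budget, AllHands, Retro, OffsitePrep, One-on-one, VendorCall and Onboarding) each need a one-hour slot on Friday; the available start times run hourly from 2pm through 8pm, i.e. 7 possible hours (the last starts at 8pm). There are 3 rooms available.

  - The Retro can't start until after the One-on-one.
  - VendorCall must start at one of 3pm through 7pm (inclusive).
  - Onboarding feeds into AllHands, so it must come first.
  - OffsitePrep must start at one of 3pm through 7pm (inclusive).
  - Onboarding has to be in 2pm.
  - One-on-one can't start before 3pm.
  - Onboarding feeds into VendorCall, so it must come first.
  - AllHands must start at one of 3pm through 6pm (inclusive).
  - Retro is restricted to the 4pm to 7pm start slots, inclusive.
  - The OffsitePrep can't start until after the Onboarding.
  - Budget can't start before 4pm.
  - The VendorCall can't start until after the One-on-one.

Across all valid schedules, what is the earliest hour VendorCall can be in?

VendorCall is available from 3pm; precedence pushes VendorCall to at least 4pm; VendorCall's own window allows nothing later than 7pm.
VendorCall at 4pm is achievable: Onboarding -> 2pm; One-on-one -> 3pm; Budget -> 4pm; Retro -> 4pm; VendorCall -> 4pm; AllHands -> 3pm; OffsitePrep -> 3pm.

4pm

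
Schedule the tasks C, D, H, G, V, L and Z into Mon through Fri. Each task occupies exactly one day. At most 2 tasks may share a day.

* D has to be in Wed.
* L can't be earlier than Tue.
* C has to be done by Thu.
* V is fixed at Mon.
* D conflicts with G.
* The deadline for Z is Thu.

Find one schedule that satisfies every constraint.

G=Thu, Z=Tue, L=Tue, C=Mon, D=Wed, V=Mon, H=Wed

Checking: D(Wed) != G(Thu); V=Mon in [Mon,Mon]; C=Mon in [Mon,Thu]; L=Tue in [Tue,Fri]; Z=Tue in [Mon,Thu]; D=Wed in [Wed,Wed]; max 2 per day (cap 2).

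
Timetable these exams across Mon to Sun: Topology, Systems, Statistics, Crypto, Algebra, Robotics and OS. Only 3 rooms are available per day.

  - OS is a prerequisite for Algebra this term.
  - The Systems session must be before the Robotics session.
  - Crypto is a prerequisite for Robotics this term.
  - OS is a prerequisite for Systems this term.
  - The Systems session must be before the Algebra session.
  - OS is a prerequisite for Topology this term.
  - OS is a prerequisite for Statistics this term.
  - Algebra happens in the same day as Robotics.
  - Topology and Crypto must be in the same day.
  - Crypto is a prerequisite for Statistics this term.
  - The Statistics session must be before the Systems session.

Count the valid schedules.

Splitting on Topology: it can be Tue (10), Wed (8), Thu (3). Listing each branch's schedules as (Systems, Statistics, Crypto, Algebra, Robotics, OS):
Topology=Tue: (Thu,Wed,Tue,Fri,Fri,Mon) (Thu,Wed,Tue,Sat,Sat,Mon) (Thu,Wed,Tue,Sun,Sun,Mon) (Fri,Wed,Tue,Sat,Sat,Mon) (Fri,Wed,Tue,Sun,Sun,Mon) (Fri,Thu,Tue,Sat,Sat,Mon) (Fri,Thu,Tue,Sun,Sun,Mon) (Sat,Wed,Tue,Sun,Sun,Mon) (Sat,Thu,Tue,Sun,Sun,Mon) (Sat,Fri,Tue,Sun,Sun,Mon) — 10.
Topology=Wed: (Fri,Thu,Wed,Sat,Sat,Mon) (Fri,Thu,Wed,Sat,Sat,Tue) (Fri,Thu,Wed,Sun,Sun,Mon) (Fri,Thu,Wed,Sun,Sun,Tue) (Sat,Thu,Wed,Sun,Sun,Mon) (Sat,Thu,Wed,Sun,Sun,Tue) (Sat,Fri,Wed,Sun,Sun,Mon) (Sat,Fri,Wed,Sun,Sun,Tue) — 8.
Topology=Thu: (Sat,Fri,Thu,Sun,Sun,Mon) (Sat,Fri,Thu,Sun,Sun,Tue) (Sat,Fri,Thu,Sun,Sun,Wed) — 3.
Summing: 10 + 8 + 3 = 21.

21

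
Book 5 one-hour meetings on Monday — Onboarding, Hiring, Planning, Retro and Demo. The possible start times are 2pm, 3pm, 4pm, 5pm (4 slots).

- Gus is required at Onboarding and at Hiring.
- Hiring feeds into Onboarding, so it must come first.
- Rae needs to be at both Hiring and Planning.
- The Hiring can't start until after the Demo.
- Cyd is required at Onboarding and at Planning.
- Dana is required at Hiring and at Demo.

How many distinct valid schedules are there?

Splitting on Onboarding: it can be 4pm (8), 5pm (24). Listing each branch's schedules as (Hiring, Planning, Retro, Demo):
Onboarding=4pm: (3pm,2pm,2pm,2pm) (3pm,2pm,3pm,2pm) (3pm,2pm,4pm,2pm) (3pm,2pm,5pm,2pm) (3pm,5pm,2pm,2pm) (3pm,5pm,3pm,2pm) (3pm,5pm,4pm,2pm) (3pm,5pm,5pm,2pm) — 8.
Onboarding=5pm: (3pm,2pm,2pm,2pm) (3pm,2pm,3pm,2pm) (3pm,2pm,4pm,2pm) (3pm,2pm,5pm,2pm) (3pm,4pm,2pm,2pm) (3pm,4pm,3pm,2pm) (3pm,4pm,4pm,2pm) (3pm,4pm,5pm,2pm) (4pm,2pm,2pm,2pm) (4pm,2pm,2pm,3pm) (4pm,2pm,3pm,2pm) (4pm,2pm,3pm,3pm) (4pm,2pm,4pm,2pm) (4pm,2pm,4pm,3pm) (4pm,2pm,5pm,2pm) (4pm,2pm,5pm,3pm) (4pm,3pm,2pm,2pm) (4pm,3pm,2pm,3pm) (4pm,3pm,3pm,2pm) (4pm,3pm,3pm,3pm) (4pm,3pm,4pm,2pm) (4pm,3pm,4pm,3pm) (4pm,3pm,5pm,2pm) (4pm,3pm,5pm,3pm) — 24.
Summing: 8 + 24 = 32.

32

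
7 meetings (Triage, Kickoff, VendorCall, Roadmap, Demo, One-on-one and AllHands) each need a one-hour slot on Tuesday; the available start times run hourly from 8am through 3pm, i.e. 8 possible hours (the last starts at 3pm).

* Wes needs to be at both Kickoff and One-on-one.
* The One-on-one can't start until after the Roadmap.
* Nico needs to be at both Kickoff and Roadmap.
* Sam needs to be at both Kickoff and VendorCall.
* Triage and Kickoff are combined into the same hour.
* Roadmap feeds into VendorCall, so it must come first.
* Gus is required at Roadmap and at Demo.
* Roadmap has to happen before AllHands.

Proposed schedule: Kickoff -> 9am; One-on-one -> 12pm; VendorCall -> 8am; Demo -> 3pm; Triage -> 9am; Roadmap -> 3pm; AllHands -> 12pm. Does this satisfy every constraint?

No. Roadmap feeds into VendorCall, so it must come first is not satisfied.

Triage and Kickoff are combined into the same hour — holds.
The One-on-one can't start until after the Roadmap — violated.
Gus is required at Roadmap and at Demo — violated.
Wes needs to be at both Kickoff and One-on-one — holds.
Roadmap has to happen before AllHands — violated.
Roadmap feeds into VendorCall, so it must come first — violated.
Sam needs to be at both Kickoff and VendorCall — holds.
Nico needs to be at both Kickoff and Roadmap — holds.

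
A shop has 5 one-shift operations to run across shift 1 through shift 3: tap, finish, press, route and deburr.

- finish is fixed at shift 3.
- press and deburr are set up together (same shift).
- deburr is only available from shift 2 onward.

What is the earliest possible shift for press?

shift 2

Press must be in the same shift as deburr, which can't be before shift 2, so press is at least shift 2.
press at shift 2 is achievable: route in shift 1, tap in shift 1, deburr in shift 2, press in shift 2, finish in shift 3.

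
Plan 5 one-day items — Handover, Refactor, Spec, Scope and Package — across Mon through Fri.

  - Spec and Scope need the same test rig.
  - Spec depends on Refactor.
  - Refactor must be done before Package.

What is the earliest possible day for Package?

Tue

Precedence pushes Package to at least Tue.
Package at Tue is achievable: Scope in Mon, Handover in Mon, Spec in Tue, Refactor in Mon, Package in Tue.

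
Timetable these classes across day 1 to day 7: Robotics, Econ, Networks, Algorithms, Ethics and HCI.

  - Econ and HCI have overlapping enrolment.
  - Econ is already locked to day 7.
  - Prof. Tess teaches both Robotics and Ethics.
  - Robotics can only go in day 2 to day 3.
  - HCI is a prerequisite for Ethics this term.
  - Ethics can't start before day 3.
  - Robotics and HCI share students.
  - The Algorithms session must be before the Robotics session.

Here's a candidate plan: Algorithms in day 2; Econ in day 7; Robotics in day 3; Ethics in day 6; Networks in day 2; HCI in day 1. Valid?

Valid

Econ is already locked to day 7 — holds.
HCI is a prerequisite for Ethics this term — holds.
Econ and HCI have overlapping enrolment — holds.
Robotics can only go in day 2 to day 3 — holds.
The Algorithms session must be before the Robotics session — holds.
Prof. Tess teaches both Robotics and Ethics — holds.
Robotics and HCI share students — holds.
Ethics can't start before day 3 — holds.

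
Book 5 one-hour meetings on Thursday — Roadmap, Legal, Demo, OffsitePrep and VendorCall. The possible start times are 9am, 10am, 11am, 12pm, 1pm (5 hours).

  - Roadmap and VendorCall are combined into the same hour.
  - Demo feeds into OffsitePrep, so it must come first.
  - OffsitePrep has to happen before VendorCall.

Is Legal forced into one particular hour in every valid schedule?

No

Legal can be 9am (e.g. OffsitePrep -> 10am; Demo -> 9am; VendorCall -> 11am; Legal -> 9am; Roadmap -> 11am) or 10am (e.g. Demo -> 9am, Roadmap -> 11am, VendorCall -> 11am, Legal -> 10am, OffsitePrep -> 10am).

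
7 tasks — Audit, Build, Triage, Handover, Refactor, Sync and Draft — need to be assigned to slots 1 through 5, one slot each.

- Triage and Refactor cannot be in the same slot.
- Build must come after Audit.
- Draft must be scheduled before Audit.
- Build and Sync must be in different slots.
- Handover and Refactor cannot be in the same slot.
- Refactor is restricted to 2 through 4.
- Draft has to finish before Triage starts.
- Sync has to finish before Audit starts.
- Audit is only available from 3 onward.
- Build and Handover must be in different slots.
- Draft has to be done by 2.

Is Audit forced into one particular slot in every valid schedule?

No

Audit can be 3 (e.g. Draft=1; Audit=3; Refactor=2; Triage=3; Sync=1; Build=4; Handover=1) or 4 (e.g. Audit=4; Refactor=2; Handover=1; Build=5; Triage=3; Sync=1; Draft=1).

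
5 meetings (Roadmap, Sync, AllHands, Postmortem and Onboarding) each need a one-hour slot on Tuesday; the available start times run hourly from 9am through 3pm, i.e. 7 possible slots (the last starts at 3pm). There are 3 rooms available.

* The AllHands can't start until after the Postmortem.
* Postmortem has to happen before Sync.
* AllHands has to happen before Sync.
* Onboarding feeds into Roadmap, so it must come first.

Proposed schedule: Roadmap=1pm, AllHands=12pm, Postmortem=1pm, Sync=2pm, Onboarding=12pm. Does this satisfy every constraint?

Postmortem has to happen before Sync — holds.
There are 3 rooms available — holds.
The AllHands can't start until after the Postmortem — violated.
AllHands has to happen before Sync — holds.
Onboarding feeds into Roadmap, so it must come first — holds.

No. The AllHands can't start until after the Postmortem is not satisfied.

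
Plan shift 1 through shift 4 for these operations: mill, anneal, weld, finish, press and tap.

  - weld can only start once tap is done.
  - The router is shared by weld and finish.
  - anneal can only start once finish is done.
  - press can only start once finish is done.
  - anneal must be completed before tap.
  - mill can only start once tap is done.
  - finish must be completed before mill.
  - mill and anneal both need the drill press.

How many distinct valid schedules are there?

Enumerating: press in shift 2, anneal in shift 2, mill in shift 4, tap in shift 3, weld in shift 4, finish in shift 1 | press -> shift 3; anneal -> shift 2; weld -> shift 4; mill -> shift 4; tap -> shift 3; finish -> shift 1 | mill -> shift 4, tap -> shift 3, anneal -> shift 2, press -> shift 4, weld -> shift 4, finish -> shift 1.

3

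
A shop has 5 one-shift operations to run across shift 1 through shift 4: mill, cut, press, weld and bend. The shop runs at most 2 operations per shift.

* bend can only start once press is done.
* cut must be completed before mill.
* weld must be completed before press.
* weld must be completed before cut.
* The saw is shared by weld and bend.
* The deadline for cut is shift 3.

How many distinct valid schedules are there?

Splitting on mill: it can be shift 3 (3), shift 4 (7). Listing each branch's schedules as (cut, press, weld, bend) by shift number:
mill=shift 3: (2,2,1,3) (2,2,1,4) (2,3,1,4) — 3.
mill=shift 4: (2,2,1,3) (2,2,1,4) (2,3,1,4) (3,2,1,3) (3,2,1,4) (3,3,1,4) (3,3,2,4) — 7.
Summing: 3 + 7 = 10.

10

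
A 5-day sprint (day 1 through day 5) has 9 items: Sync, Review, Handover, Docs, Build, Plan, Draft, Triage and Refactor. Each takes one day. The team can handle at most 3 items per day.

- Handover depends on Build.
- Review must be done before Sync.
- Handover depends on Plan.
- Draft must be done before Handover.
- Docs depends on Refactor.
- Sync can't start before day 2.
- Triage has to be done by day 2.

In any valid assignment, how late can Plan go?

day 4

Downstream work caps Plan at day 4.
Plan at day 4 is achievable: Draft -> day 3, Docs -> day 2, Refactor -> day 1, Sync -> day 2, Plan -> day 4, Build -> day 2, Triage -> day 1, Handover -> day 5, Review -> day 1.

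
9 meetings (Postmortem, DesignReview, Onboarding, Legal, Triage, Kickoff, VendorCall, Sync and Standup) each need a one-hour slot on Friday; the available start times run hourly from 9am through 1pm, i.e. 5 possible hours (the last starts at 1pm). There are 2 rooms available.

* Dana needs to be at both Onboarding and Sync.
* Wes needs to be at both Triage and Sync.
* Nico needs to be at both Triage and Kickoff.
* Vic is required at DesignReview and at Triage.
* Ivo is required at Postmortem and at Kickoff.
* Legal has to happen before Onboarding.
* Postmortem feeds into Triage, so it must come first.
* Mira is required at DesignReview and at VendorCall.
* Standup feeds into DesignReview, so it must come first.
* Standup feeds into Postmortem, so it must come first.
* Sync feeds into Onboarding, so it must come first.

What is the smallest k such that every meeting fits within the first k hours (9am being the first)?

5

The precedence chain requires at least 3 distinct hours.
With at most 2 per hour and 9 meetings, at least 5 hours are needed.
5 works (last occupied hour: 1pm): for example Onboarding in 11am, Standup in 9am, VendorCall in 12pm, Postmortem in 10am, Sync in 10am, DesignReview in 11am, Triage in 12pm, Kickoff in 1pm, Legal in 9am.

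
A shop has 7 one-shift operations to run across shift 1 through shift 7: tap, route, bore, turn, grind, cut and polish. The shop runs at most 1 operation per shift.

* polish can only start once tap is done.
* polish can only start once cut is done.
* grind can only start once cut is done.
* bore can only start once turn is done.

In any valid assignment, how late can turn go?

Downstream work caps turn at shift 6.
turn at shift 6 is achievable: route -> shift 5; tap -> shift 2; bore -> shift 7; cut -> shift 1; turn -> shift 6; polish -> shift 3; grind -> shift 4.

shift 6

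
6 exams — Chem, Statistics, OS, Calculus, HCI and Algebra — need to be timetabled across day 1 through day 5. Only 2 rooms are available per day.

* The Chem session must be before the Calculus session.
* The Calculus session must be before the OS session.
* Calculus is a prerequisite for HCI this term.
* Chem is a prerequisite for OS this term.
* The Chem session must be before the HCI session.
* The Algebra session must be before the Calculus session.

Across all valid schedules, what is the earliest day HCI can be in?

day 3

Precedence pushes HCI to at least day 3.
HCI at day 3 is achievable: HCI in day 3; OS in day 3; Calculus in day 2; Chem in day 1; Algebra in day 1; Statistics in day 2.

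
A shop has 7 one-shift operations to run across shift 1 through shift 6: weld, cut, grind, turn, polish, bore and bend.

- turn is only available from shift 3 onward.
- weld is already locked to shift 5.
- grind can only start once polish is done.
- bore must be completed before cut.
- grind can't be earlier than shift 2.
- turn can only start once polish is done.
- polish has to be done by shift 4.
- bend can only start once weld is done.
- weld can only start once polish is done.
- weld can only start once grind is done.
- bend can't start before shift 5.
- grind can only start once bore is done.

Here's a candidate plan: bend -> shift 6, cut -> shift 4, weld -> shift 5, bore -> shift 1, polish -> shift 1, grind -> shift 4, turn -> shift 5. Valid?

Valid

grind can't be earlier than shift 2 — holds.
bore must be completed before cut — holds.
turn can only start once polish is done — holds.
polish has to be done by shift 4 — holds.
bend can't start before shift 5 — holds.
grind can only start once polish is done — holds.
weld can only start once grind is done — holds.
grind can only start once bore is done — holds.
turn is only available from shift 3 onward — holds.
bend can only start once weld is done — holds.
weld is already locked to shift 5 — holds.
weld can only start once polish is done — holds.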